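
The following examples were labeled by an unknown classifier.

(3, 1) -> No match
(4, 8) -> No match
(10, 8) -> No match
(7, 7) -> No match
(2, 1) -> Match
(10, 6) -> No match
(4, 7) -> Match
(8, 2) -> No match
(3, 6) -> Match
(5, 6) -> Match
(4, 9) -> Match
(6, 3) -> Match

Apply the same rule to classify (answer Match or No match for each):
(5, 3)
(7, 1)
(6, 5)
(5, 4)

The distinguishing property — sum is odd — holds for all the 'Match' cases and none of the 'No match' cases.
(5, 3): 5+3 = 8 — does not pass, so No match.
(7, 1): 7+1 = 8 — does not pass, so No match.
(6, 5): 6+5 = 11 — satisfies this, so Match.
(5, 4): 5+4 = 9 — satisfies this, so Match.

No match, No match, Match, Match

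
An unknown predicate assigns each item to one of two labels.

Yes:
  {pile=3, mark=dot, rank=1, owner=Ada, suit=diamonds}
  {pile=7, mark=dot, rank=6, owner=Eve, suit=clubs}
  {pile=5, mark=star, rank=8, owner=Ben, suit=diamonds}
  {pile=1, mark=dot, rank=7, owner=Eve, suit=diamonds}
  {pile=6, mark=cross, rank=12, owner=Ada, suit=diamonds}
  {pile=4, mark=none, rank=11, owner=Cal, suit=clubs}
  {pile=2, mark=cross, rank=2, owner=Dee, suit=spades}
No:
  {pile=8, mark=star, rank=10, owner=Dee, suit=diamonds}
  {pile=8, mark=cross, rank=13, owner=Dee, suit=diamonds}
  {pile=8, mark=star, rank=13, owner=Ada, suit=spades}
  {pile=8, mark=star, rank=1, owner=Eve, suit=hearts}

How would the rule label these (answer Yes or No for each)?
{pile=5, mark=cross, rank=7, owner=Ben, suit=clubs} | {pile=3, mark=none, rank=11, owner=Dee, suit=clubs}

Yes, Yes

The classifier is using: pile ≤ 7.
{pile=5, mark=cross, rank=7, owner=Ben, suit=clubs}: pile = 5, qualifies → Yes. {pile=3, mark=none, rank=11, owner=Dee, suit=clubs}: pile = 3, qualifies → Yes.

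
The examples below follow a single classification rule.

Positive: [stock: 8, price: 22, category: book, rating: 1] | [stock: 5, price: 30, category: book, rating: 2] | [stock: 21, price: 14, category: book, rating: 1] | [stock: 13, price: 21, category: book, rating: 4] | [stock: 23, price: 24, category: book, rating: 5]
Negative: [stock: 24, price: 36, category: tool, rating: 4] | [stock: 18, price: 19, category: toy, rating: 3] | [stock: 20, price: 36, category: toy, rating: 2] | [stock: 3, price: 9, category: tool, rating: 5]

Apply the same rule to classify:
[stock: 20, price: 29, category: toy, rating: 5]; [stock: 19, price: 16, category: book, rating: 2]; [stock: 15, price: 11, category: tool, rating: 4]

Negative, Positive, Negative

The common property of the 'Positive' items is: category is book. No 'Negative' item has it.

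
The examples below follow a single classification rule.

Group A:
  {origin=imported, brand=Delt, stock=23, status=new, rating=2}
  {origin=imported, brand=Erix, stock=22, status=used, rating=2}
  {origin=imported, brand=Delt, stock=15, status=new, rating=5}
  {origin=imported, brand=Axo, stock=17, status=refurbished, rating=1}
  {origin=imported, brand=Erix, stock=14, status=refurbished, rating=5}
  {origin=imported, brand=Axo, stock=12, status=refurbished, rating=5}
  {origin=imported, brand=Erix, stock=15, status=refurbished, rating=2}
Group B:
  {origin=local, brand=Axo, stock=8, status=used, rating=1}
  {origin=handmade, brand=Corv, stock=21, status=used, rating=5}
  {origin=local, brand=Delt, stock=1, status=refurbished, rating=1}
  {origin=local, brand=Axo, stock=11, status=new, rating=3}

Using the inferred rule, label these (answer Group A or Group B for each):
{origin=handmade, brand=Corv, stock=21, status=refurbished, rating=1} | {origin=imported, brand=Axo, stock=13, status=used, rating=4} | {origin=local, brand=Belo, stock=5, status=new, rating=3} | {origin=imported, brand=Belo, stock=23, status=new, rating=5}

Group B, Group A, Group B, Group A

Comparing the two groups points to one rule — origin is imported.
{origin=handmade, brand=Corv, stock=21, status=refurbished, rating=1} — origin is handmade, hence Group B. {origin=imported, brand=Axo, stock=13, status=used, rating=4} — origin is imported, hence Group A. {origin=local, brand=Belo, stock=5, status=new, rating=3} — origin is local, hence Group B. {origin=imported, brand=Belo, stock=23, status=new, rating=5} — origin is imported, hence Group A.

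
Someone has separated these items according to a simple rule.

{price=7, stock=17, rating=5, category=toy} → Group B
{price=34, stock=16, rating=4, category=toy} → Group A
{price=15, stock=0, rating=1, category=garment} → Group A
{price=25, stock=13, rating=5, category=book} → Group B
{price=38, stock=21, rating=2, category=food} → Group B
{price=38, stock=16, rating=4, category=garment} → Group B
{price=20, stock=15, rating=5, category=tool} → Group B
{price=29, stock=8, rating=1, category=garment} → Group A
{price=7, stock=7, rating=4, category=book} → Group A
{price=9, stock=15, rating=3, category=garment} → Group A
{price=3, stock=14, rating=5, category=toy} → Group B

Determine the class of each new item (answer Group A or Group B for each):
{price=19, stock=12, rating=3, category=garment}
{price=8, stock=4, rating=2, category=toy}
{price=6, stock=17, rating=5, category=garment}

The distinguishing property — rating ≤ 4 AND price ≤ 34 — holds for all the 'Group A' cases and none of the 'Group B' cases.
{price=19, stock=12, rating=3, category=garment}: rating = 3, price = 19 — has this property, so Group A.
{price=8, stock=4, rating=2, category=toy}: rating = 2, price = 8 — has this property, so Group A.
{price=6, stock=17, rating=5, category=garment}: rating = 5, price = 6 — fails this test, so Group B.

Group A, Group A, Group B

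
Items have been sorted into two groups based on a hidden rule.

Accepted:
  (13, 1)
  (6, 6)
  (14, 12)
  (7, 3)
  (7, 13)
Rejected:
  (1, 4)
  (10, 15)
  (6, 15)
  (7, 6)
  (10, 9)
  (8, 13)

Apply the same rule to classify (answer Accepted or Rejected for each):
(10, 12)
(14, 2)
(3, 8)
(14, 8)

Looking at the examples, the only property every 'Accepted' case has and every 'Rejected' case lacks is: sum is even.
(10, 12): 10+12 = 22, checks out → Accepted. (14, 2): 14+2 = 16, checks out → Accepted. (3, 8): 3+8 = 11, lacks this property → Rejected. (14, 8): 14+8 = 22, checks out → Accepted.

Accepted, Accepted, Rejected, Accepted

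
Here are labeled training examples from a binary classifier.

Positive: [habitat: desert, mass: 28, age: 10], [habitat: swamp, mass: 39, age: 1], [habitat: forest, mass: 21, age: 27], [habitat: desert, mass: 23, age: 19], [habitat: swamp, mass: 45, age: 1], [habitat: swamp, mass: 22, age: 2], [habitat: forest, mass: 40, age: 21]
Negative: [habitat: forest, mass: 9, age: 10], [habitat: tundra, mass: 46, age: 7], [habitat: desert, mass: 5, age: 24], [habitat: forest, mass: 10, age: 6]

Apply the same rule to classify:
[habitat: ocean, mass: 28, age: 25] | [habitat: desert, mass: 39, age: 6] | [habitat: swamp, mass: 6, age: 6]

Positive, Positive, Negative

The common property of the 'Positive' items is: mass ≥ 21 AND mass ≤ 45. No 'Negative' item has it.
[habitat: ocean, mass: 28, age: 25] — mass = 28, hence Positive.
[habitat: desert, mass: 39, age: 6] — mass = 39, hence Positive.
[habitat: swamp, mass: 6, age: 6] — mass = 6, hence Negative.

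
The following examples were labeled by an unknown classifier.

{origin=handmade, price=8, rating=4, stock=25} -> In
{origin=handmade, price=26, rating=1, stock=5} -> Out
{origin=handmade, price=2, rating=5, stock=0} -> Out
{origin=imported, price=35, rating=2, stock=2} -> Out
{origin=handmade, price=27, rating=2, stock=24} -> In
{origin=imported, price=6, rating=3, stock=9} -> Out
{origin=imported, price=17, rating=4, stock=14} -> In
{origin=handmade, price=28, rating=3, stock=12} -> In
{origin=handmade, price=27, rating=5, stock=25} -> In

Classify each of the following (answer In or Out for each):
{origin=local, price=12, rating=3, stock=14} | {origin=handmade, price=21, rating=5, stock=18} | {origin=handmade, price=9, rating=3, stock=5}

In, In, Out

The simplest hypothesis consistent with all the labels is: stock ≥ 12.
{origin=local, price=12, rating=3, stock=14} — stock = 14, hence In.
{origin=handmade, price=21, rating=5, stock=18} — stock = 18, hence In.
{origin=handmade, price=9, rating=3, stock=5} — stock = 5, hence Out.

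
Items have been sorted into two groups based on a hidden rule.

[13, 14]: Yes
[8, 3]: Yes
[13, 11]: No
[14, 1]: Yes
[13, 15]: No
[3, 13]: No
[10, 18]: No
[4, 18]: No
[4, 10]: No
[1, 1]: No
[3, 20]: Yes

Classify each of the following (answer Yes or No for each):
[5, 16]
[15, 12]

Yes, Yes

The common property of the 'Yes' items is: sum is odd. No 'No' item has it.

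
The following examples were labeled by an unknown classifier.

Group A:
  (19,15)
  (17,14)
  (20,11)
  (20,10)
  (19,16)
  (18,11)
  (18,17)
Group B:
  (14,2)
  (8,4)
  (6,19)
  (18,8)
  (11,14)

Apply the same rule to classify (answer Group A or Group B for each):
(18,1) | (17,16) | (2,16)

Group B, Group A, Group B

The common property of the 'Group A' items is: sum ≥ 29. No 'Group B' item has it.
(18,1) → 18+1 = 19 → Group B.
(17,16) → 17+16 = 33 → Group A.
(2,16) → 2+16 = 18 → Group B.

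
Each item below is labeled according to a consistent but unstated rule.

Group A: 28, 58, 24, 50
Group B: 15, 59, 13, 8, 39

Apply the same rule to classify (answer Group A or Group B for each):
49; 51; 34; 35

Group B, Group B, Group A, Group B

Rule: even AND at least 13. This holds for each 'Group A' example and fails for each 'Group B' one.
Group B: 49, since 49 is odd, 49 ≥ 13. Group B: 51, since 51 is odd, 51 ≥ 13. Group A: 34, since 34 is even, 34 ≥ 13. Group B: 35, since 35 is odd, 35 ≥ 13.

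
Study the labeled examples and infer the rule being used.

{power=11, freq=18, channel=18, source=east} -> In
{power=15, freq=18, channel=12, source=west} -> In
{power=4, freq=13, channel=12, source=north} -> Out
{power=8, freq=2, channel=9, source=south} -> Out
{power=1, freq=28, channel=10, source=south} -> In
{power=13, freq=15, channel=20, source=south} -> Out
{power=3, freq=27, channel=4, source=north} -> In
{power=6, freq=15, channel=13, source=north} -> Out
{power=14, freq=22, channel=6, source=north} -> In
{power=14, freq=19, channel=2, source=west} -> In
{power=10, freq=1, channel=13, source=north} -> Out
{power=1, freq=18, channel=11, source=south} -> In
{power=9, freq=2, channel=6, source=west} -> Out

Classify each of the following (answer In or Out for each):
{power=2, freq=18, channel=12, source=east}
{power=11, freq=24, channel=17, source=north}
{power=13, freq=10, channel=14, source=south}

In, In, Out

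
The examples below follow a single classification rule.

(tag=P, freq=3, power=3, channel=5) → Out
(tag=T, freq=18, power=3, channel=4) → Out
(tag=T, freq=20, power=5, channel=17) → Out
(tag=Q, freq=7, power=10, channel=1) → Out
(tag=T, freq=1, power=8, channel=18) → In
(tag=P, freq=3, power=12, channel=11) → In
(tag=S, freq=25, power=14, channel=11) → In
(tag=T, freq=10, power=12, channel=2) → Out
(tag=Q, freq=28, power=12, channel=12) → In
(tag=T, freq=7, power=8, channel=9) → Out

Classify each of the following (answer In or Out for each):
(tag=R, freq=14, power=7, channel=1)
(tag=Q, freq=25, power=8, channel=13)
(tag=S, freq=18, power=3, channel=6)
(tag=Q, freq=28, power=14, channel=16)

Out, In, Out, In

The rule appears to be: channel ≥ 11 AND power ≥ 8.
Out: (tag=R, freq=14, power=7, channel=1), since channel = 1, power = 7. In: (tag=Q, freq=25, power=8, channel=13), since channel = 13, power = 8. Out: (tag=S, freq=18, power=3, channel=6), since channel = 6, power = 3. In: (tag=Q, freq=28, power=14, channel=16), since channel = 16, power = 14.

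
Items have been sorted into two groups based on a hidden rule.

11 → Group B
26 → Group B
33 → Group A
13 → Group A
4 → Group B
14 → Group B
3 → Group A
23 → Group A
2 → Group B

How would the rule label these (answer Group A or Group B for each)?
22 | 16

Group B, Group B

The classifier is using: ends in digit 3.
22: Group B (last digit 2).
16: Group B (last digit 6).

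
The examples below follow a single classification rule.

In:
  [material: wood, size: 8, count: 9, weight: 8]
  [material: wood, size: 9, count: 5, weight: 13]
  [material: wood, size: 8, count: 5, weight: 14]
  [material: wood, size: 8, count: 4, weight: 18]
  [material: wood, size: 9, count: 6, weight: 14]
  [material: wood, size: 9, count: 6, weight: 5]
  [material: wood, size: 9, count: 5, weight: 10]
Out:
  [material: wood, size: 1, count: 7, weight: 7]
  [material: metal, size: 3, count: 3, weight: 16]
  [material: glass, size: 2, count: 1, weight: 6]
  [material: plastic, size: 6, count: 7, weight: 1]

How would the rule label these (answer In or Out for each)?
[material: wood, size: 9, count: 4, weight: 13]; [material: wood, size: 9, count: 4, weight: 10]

In, In

Every 'In' example satisfies: size ≥ 8. None of the 'Out' examples do.
[material: wood, size: 9, count: 4, weight: 13]: In (size = 9).
[material: wood, size: 9, count: 4, weight: 10]: In (size = 9).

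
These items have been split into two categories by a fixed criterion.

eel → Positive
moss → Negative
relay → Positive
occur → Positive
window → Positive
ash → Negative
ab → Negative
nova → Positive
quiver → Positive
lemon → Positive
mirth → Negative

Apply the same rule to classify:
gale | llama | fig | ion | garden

Positive, Positive, Negative, Positive, Positive

Every 'Positive' example satisfies: has ≥ 2 vowels. None of the 'Negative' examples do.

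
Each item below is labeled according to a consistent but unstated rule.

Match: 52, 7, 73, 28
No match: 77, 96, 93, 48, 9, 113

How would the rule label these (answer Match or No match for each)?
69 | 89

No match, No match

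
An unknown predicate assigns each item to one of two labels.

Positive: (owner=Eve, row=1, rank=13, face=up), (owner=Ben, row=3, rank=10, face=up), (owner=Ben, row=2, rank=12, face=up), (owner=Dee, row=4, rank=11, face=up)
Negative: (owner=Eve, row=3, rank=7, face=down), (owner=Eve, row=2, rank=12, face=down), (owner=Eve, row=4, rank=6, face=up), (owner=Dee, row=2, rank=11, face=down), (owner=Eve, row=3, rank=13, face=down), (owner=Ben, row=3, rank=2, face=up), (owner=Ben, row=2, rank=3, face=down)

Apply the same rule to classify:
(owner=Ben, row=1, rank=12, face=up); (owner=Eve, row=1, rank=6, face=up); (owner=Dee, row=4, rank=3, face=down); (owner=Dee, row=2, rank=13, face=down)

The classifier is using: face is up AND rank ≥ 7.
(owner=Ben, row=1, rank=12, face=up): face is up, rank = 12, matches → Positive. (owner=Eve, row=1, rank=6, face=up): face is up, rank = 6, lacks this property → Negative. (owner=Dee, row=4, rank=3, face=down): face is down, rank = 3, lacks this property → Negative. (owner=Dee, row=2, rank=13, face=down): face is down, rank = 13, lacks this property → Negative.

Positive, Negative, Negative, Negative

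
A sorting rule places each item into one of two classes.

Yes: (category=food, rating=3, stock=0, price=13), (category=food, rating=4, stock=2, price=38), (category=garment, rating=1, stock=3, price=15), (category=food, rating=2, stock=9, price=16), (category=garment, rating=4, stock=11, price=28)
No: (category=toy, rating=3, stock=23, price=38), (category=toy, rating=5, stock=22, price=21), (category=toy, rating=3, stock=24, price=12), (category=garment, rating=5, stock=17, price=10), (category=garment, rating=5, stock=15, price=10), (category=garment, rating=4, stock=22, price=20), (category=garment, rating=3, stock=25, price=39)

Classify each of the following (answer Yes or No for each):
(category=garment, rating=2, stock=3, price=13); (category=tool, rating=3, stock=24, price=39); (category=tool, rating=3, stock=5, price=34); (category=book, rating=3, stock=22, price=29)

Yes, No, Yes, No

The simplest hypothesis consistent with all the labels is: stock ≤ 11.
(category=garment, rating=2, stock=3, price=13) — stock = 3, hence Yes.
(category=tool, rating=3, stock=24, price=39) — stock = 24, hence No.
(category=tool, rating=3, stock=5, price=34) — stock = 5, hence Yes.
(category=book, rating=3, stock=22, price=29) — stock = 22, hence No.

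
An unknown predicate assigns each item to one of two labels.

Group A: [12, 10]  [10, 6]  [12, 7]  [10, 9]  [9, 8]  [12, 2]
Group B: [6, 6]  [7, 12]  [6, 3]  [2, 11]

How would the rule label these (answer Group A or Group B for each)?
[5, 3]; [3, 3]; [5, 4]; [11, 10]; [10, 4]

Group B, Group B, Group B, Group A, Group A

The classifier is using: first ≥ 8.
[5, 3]: first 5, lacks this property → Group B. [3, 3]: first 3, lacks this property → Group B. [5, 4]: first 5, lacks this property → Group B. [11, 10]: first 11, qualifies → Group A. [10, 4]: first 10, qualifies → Group A.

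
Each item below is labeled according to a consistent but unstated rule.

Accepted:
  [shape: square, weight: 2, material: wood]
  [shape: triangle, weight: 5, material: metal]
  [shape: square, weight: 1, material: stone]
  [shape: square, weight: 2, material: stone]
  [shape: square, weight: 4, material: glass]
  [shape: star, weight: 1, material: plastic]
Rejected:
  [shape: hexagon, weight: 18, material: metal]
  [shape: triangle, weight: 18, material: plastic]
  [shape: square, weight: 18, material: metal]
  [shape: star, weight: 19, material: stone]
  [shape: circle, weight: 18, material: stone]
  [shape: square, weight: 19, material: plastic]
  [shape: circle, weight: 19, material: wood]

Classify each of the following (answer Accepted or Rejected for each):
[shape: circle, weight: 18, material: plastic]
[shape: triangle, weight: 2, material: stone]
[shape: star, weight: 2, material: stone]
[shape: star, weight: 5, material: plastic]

Rejected, Accepted, Accepted, Accepted

Every 'Accepted' example satisfies: weight ≤ 5. None of the 'Rejected' examples do.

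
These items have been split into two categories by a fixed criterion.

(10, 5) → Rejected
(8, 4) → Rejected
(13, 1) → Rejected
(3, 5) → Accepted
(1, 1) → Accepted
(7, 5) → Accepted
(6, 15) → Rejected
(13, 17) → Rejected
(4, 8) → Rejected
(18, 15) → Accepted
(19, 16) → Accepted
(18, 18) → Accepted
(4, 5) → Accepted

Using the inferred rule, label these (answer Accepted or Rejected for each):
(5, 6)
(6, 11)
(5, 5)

One predicate separates the groups cleanly: |first − second| ≤ 3.
Accepted: (5, 6), since |5−6| = 1.
Rejected: (6, 11), since |6−11| = 5.
Accepted: (5, 5), since |5−5| = 0.

Accepted, Rejected, Accepted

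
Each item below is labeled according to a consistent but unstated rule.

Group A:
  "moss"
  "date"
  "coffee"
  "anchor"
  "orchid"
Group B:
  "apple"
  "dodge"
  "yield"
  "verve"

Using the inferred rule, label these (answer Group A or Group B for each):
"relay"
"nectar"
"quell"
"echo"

Checking candidate rules against both groups, what survives is: even length.

Group B, Group A, Group B, Group A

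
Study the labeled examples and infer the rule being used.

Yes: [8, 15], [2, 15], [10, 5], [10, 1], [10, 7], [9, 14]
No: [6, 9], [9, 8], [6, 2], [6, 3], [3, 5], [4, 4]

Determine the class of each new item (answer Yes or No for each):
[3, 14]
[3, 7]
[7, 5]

Yes, No, No

'Yes' ⟺ max ≥ 10.
[3, 14]: max 14 — has this property, so Yes. [3, 7]: max 7 — doesn't match, so No. [7, 5]: max 7 — doesn't match, so No.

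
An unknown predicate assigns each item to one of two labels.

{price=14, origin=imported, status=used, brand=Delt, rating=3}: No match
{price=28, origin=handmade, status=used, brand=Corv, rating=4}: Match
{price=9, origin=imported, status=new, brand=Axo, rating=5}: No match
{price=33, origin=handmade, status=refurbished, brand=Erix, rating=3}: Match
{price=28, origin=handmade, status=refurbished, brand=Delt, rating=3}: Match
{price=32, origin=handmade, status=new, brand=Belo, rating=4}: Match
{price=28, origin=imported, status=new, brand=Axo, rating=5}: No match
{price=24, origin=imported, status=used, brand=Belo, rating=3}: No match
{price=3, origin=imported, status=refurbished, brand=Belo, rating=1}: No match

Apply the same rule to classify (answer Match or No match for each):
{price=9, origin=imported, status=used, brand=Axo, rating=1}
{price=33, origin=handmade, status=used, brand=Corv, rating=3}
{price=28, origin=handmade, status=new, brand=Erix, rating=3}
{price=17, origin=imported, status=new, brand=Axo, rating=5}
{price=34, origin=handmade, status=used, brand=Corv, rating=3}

No match, Match, Match, No match, Match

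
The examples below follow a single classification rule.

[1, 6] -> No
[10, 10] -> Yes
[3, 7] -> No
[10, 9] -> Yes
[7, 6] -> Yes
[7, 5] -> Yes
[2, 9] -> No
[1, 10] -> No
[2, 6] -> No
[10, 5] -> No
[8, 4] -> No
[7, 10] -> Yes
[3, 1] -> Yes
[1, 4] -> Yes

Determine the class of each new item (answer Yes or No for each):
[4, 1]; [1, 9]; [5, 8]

Yes, No, Yes

The simplest hypothesis consistent with all the labels is: |first − second| ≤ 3.
Yes: [4, 1], since |4−1| = 3. No: [1, 9], since |1−9| = 8. Yes: [5, 8], since |5−8| = 3.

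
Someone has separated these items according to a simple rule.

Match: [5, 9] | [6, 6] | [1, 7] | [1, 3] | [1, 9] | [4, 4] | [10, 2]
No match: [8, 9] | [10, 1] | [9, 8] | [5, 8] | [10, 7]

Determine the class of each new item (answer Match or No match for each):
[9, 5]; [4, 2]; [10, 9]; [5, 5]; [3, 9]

Match, Match, No match, Match, Match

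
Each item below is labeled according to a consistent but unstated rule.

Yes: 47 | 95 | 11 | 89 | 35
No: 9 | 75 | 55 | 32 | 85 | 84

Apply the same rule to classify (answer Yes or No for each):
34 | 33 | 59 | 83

The rule appears to be: ≡ 5 (mod 6).
No: 34, since 34 mod 6 = 4. No: 33, since 33 mod 6 = 3. Yes: 59, since 59 mod 6 = 5. Yes: 83, since 83 mod 6 = 5.

No, No, Yes, Yes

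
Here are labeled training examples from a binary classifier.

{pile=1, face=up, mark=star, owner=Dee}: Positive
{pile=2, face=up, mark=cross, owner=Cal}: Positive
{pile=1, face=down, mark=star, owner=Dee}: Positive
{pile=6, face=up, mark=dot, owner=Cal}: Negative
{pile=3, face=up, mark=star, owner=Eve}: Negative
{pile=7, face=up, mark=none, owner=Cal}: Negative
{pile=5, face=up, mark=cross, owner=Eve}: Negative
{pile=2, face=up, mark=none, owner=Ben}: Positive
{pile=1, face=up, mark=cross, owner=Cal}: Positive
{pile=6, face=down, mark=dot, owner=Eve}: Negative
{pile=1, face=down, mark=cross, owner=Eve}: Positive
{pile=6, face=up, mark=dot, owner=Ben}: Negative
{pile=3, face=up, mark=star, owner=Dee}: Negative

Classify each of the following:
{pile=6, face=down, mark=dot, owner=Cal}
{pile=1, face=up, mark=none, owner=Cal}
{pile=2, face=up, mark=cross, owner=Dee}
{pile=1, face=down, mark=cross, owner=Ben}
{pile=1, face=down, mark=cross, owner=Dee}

Rule: pile ≤ 2. This holds for each 'Positive' example and fails for each 'Negative' one.
{pile=6, face=down, mark=dot, owner=Cal} → pile = 6 → Negative. {pile=1, face=up, mark=none, owner=Cal} → pile = 1 → Positive. {pile=2, face=up, mark=cross, owner=Dee} → pile = 2 → Positive. {pile=1, face=down, mark=cross, owner=Ben} → pile = 1 → Positive. {pile=1, face=down, mark=cross, owner=Dee} → pile = 1 → Positive.

Negative, Positive, Positive, Positive, Positive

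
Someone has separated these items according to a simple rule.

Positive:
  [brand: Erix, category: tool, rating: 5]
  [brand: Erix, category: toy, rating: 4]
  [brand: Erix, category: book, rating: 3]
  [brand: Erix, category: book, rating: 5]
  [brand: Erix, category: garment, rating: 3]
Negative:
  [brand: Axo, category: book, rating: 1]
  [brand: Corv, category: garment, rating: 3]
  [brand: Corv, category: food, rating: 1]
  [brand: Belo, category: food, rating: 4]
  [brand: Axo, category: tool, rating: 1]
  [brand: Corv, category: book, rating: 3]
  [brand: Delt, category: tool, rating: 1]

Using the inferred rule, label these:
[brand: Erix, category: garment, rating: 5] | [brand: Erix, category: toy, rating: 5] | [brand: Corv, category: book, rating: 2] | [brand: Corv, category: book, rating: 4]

Positive, Positive, Negative, Negative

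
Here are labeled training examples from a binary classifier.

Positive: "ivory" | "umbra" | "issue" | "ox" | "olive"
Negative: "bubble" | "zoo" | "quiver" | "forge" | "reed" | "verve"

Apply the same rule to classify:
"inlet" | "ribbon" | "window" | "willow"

Positive, Negative, Negative, Negative

Comparing the two groups points to one rule — starts with a vowel.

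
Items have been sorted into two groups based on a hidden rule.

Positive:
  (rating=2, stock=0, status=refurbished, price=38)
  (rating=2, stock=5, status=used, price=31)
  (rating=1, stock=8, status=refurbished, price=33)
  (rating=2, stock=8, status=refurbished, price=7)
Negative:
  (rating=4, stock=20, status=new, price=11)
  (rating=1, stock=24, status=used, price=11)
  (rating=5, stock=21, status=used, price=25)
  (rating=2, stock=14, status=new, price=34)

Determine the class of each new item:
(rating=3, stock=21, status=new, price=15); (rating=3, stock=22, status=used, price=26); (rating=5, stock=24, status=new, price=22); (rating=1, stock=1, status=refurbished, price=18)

Negative, Negative, Negative, Positive

The rule appears to be: stock ≤ 8.
(rating=3, stock=21, status=new, price=15) — stock = 21, hence Negative.
(rating=3, stock=22, status=used, price=26) — stock = 22, hence Negative.
(rating=5, stock=24, status=new, price=22) — stock = 24, hence Negative.
(rating=1, stock=1, status=refurbished, price=18) — stock = 1, hence Positive.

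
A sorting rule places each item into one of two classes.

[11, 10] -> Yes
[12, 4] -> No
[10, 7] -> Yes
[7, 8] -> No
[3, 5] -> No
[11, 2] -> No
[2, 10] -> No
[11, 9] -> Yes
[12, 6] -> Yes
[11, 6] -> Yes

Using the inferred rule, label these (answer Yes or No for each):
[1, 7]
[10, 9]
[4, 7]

The simplest hypothesis consistent with all the labels is: sum ≥ 17.

No, Yes, No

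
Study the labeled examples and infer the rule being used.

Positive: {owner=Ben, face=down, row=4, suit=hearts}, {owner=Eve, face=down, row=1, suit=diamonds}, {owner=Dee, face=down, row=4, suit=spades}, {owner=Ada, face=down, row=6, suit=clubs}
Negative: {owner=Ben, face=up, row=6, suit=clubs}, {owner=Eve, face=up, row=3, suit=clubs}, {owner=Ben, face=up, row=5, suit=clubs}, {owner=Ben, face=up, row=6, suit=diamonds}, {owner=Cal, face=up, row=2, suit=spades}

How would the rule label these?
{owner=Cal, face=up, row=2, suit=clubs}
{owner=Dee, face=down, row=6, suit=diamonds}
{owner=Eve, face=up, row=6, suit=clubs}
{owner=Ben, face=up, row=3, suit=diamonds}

Negative, Positive, Negative, Negative

The simplest hypothesis consistent with all the labels is: face is down.
{owner=Cal, face=up, row=2, suit=clubs} → face is up → Negative. {owner=Dee, face=down, row=6, suit=diamonds} → face is down → Positive. {owner=Eve, face=up, row=6, suit=clubs} → face is up → Negative. {owner=Ben, face=up, row=3, suit=diamonds} → face is up → Negative.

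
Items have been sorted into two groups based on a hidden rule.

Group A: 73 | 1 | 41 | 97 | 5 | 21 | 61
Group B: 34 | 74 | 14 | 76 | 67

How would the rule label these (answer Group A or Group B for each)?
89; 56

Group A, Group B

Comparing the two groups points to one rule — ≡ 1 (mod 4).
89 — 89 mod 4 = 1, hence Group A. 56 — 56 mod 4 = 0, hence Group B.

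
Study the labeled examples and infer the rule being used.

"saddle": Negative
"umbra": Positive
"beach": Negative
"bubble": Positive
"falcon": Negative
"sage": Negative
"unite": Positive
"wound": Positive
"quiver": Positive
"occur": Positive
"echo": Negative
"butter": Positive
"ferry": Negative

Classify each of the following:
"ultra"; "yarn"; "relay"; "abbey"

The simplest hypothesis consistent with all the labels is: contains 'u'.

Positive, Negative, Negative, Negative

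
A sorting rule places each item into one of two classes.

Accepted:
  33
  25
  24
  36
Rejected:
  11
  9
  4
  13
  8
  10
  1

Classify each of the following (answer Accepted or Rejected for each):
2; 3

Rule: at least 24. This holds for each 'Accepted' example and fails for each 'Rejected' one.
2 → 2 < 24 → Rejected.
3 → 3 < 24 → Rejected.

Rejected, Rejected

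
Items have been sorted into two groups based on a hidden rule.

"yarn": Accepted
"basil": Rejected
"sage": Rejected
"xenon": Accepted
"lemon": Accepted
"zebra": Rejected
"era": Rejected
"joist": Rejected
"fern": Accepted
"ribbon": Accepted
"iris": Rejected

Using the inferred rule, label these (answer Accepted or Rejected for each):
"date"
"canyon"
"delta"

All 'Accepted' examples share one property — contains 'n' — and every 'Rejected' example lacks it.
"date": no 'n', does not fit → Rejected. "canyon": has 'n', matches → Accepted. "delta": no 'n', does not fit → Rejected.

Rejected, Accepted, Rejected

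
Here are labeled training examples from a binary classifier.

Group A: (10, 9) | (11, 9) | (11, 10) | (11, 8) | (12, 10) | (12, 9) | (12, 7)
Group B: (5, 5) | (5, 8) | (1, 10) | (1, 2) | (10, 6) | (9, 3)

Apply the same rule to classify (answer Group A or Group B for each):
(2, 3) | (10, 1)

Group B, Group B

Rule: sum ≥ 19. This holds for each 'Group A' example and fails for each 'Group B' one.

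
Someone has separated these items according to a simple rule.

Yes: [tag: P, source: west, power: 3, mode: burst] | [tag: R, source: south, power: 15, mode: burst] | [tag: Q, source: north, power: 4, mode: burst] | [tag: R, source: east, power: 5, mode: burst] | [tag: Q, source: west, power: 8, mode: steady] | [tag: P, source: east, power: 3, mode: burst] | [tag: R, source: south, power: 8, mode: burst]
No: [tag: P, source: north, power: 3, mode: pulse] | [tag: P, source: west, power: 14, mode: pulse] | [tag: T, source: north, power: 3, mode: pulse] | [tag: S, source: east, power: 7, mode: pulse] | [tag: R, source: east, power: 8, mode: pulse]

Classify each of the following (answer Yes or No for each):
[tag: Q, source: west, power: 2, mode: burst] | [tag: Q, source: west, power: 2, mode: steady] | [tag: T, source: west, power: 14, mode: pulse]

Yes, Yes, No

Rule: mode is not pulse. This holds for each 'Yes' example and fails for each 'No' one.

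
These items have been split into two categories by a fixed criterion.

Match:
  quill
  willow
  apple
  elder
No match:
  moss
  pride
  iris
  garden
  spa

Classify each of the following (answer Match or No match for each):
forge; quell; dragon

No match, Match, No match

The pattern is that an item is 'Match' exactly when: contains 'l'.
forge: no 'l', fails this test → No match.
quell: has 'l', satisfies this → Match.
dragon: no 'l', fails this test → No match.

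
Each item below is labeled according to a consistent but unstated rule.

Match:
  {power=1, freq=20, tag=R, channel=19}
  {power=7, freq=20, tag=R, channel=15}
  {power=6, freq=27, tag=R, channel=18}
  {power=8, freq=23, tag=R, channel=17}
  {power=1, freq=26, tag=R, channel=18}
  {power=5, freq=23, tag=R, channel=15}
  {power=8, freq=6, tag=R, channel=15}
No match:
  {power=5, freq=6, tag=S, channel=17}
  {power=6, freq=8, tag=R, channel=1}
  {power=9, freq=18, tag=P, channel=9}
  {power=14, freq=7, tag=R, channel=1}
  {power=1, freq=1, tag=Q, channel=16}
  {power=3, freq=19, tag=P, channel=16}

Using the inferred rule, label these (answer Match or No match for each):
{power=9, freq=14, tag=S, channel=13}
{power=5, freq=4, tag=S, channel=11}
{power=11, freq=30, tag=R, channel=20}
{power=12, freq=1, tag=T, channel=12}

The distinguishing property — tag is R AND channel ≥ 9 — holds for all the 'Match' cases and none of the 'No match' cases.
{power=9, freq=14, tag=S, channel=13} — tag is S, channel = 13, hence No match.
{power=5, freq=4, tag=S, channel=11} — tag is S, channel = 11, hence No match.
{power=11, freq=30, tag=R, channel=20} — tag is R, channel = 20, hence Match.
{power=12, freq=1, tag=T, channel=12} — tag is T, channel = 12, hence No match.

No match, No match, Match, No match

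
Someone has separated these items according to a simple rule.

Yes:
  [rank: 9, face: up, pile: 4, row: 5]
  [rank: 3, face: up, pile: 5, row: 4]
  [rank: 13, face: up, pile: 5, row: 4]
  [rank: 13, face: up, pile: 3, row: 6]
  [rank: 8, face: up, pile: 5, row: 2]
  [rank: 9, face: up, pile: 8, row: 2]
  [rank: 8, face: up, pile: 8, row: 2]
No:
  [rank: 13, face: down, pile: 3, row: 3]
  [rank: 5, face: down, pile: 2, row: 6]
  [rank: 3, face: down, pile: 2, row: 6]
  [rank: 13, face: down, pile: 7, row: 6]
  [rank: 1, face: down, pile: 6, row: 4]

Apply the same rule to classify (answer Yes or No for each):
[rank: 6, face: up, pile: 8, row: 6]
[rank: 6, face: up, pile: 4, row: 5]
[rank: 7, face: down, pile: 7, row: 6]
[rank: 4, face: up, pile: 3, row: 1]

The classifier is using: face is up.
[rank: 6, face: up, pile: 8, row: 6] — face is up, hence Yes. [rank: 6, face: up, pile: 4, row: 5] — face is up, hence Yes. [rank: 7, face: down, pile: 7, row: 6] — face is down, hence No. [rank: 4, face: up, pile: 3, row: 1] — face is up, hence Yes.

Yes, Yes, No, Yes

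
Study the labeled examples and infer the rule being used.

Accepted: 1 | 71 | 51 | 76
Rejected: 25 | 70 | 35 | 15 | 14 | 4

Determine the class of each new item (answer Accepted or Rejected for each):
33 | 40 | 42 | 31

Rejected, Rejected, Rejected, Accepted

The pattern is that an item is 'Accepted' exactly when: ≡ 1 (mod 5).
33: 33 mod 5 = 3, lacks this property → Rejected.
40: 40 mod 5 = 0, lacks this property → Rejected.
42: 42 mod 5 = 2, lacks this property → Rejected.
31: 31 mod 5 = 1, has this property → Accepted.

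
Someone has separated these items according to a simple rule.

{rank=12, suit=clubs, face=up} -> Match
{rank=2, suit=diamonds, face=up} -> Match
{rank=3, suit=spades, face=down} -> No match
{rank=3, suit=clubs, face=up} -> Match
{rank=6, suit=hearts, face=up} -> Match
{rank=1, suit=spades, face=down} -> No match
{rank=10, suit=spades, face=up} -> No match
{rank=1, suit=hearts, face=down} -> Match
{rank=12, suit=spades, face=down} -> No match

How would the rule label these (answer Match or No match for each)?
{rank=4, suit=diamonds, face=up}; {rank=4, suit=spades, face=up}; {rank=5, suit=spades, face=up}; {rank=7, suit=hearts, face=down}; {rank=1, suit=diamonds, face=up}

Match, No match, No match, Match, Match

Rule: suit is not spades. This holds for each 'Match' example and fails for each 'No match' one.
{rank=4, suit=diamonds, face=up}: Match (suit is diamonds). {rank=4, suit=spades, face=up}: No match (suit is spades). {rank=5, suit=spades, face=up}: No match (suit is spades). {rank=7, suit=hearts, face=down}: Match (suit is hearts). {rank=1, suit=diamonds, face=up}: Match (suit is diamonds).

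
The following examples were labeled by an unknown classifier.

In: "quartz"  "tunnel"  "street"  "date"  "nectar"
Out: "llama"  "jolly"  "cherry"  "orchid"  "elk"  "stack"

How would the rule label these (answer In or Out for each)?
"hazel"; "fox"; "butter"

Out, Out, In

'In' ⟺ even length AND contains 't'.
"hazel": Out (length 5, no 't').
"fox": Out (length 3, no 't').
"butter": In (length 6, has 't').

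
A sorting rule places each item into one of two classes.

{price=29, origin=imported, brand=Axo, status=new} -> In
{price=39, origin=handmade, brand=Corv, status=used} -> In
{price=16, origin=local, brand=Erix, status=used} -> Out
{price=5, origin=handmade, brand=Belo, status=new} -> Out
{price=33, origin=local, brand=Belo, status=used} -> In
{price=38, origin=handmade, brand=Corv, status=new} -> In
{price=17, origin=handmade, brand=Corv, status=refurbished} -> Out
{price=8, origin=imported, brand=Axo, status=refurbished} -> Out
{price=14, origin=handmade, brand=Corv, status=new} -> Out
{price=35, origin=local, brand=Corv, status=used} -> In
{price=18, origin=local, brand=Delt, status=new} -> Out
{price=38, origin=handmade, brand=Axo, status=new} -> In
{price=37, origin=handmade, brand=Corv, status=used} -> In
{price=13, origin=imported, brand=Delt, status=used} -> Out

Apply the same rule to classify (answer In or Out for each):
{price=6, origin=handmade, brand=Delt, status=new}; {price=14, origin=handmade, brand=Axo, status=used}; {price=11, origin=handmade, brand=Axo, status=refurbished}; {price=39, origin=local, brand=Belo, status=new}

Out, Out, Out, In

The common property of the 'In' items is: price ≥ 29. No 'Out' item has it.
{price=6, origin=handmade, brand=Delt, status=new}: price = 6, fails this test → Out. {price=14, origin=handmade, brand=Axo, status=used}: price = 14, fails this test → Out. {price=11, origin=handmade, brand=Axo, status=refurbished}: price = 11, fails this test → Out. {price=39, origin=local, brand=Belo, status=new}: price = 39, qualifies → In.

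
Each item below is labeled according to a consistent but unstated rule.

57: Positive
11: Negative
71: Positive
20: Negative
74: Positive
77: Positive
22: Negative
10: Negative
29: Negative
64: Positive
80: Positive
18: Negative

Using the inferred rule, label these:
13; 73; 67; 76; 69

All 'Positive' examples share one property — at least 57 — and every 'Negative' example lacks it.

Negative, Positive, Positive, Positive, Positive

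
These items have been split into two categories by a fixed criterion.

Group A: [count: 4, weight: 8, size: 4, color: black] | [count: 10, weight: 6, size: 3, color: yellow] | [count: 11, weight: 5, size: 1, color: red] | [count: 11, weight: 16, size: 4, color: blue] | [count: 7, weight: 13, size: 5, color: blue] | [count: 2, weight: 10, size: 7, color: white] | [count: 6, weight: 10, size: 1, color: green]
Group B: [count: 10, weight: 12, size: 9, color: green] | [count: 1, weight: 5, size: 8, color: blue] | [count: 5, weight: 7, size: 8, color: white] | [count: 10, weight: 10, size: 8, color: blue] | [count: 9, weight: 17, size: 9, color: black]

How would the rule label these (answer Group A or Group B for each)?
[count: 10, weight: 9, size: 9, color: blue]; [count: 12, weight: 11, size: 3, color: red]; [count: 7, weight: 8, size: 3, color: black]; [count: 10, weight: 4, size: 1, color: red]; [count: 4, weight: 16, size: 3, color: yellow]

The pattern is that an item is 'Group A' exactly when: size ≤ 7.

Group B, Group A, Group A, Group A, Group A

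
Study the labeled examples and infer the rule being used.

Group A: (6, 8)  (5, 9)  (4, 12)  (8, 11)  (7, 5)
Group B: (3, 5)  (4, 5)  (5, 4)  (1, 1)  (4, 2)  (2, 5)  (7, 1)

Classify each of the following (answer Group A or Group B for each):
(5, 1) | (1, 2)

Group B, Group B

All 'Group A' examples share one property — sum ≥ 12 — and every 'Group B' example lacks it.
(5, 1) — 5+1 = 6, hence Group B. (1, 2) — 1+2 = 3, hence Group B.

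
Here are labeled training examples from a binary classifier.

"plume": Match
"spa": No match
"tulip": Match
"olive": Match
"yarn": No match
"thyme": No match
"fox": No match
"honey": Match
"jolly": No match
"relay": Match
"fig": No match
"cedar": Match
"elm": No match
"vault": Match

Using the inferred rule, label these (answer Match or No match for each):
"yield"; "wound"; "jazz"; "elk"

Match, Match, No match, No match

The distinguishing property — has ≥ 2 vowels — holds for all the 'Match' cases and none of the 'No match' cases.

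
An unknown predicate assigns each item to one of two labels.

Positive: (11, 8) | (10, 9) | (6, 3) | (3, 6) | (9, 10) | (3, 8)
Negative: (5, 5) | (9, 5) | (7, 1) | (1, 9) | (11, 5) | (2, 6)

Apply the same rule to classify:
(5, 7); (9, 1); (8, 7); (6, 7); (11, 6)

Negative, Negative, Positive, Positive, Positive

The classifier is using: sum is odd.
(5, 7): 5+7 = 12 — fails this test, so Negative. (9, 1): 9+1 = 10 — fails this test, so Negative. (8, 7): 8+7 = 15 — fits, so Positive. (6, 7): 6+7 = 13 — fits, so Positive. (11, 6): 11+6 = 17 — fits, so Positive.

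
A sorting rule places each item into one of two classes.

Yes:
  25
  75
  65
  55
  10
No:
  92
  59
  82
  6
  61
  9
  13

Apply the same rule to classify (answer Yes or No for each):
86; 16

No, No

The common property of the 'Yes' items is: multiple of 5. No 'No' item has it.
86 — 86 = 5·17 + 1, hence No.
16 — 16 = 5·3 + 1, hence No.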